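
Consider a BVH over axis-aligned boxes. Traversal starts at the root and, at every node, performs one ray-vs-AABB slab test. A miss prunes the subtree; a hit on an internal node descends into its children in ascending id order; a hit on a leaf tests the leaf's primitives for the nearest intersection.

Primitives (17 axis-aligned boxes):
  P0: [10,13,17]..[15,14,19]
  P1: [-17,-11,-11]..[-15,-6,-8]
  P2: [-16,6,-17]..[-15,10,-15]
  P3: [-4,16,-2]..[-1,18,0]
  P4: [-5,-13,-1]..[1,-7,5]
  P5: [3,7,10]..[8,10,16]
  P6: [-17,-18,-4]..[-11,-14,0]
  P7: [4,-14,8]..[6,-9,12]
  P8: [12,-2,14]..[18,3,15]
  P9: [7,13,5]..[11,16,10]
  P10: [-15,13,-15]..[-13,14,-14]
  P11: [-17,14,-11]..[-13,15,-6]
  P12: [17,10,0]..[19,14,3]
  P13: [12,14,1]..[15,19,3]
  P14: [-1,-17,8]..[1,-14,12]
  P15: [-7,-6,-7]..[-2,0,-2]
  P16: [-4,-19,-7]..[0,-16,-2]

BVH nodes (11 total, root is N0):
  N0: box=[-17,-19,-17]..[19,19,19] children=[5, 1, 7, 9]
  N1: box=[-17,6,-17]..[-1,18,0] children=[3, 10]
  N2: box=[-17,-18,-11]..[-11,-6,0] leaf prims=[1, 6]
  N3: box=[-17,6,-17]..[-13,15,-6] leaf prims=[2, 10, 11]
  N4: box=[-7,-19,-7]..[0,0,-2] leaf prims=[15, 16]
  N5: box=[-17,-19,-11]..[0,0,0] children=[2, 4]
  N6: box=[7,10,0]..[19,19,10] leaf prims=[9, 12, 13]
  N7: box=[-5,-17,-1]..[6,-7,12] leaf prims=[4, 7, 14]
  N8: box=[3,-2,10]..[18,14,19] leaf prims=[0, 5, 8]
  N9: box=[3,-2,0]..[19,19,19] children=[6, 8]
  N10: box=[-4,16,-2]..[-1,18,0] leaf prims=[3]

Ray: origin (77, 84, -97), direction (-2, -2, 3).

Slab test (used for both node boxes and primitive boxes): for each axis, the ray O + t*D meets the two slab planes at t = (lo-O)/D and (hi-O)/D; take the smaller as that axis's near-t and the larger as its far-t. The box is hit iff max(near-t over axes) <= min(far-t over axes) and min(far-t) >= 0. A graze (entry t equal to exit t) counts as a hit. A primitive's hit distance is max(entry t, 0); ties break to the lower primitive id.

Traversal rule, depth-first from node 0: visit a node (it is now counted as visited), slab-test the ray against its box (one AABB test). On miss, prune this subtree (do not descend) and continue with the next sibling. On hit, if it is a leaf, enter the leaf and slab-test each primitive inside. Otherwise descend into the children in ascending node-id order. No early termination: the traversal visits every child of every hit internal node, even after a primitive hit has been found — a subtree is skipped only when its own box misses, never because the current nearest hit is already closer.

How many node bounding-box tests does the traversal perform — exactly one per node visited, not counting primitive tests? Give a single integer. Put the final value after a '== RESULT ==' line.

Traverse from the root:
N0 x:[29,47] y:[65/2,103/2] z:[80/3,116/3] -> hit [65/2,116/3], descend [1, 5, 7, 9]
  N1 x:[39,47] y:[33,39] z:[80/3,97/3] -> miss, prune
  N5 x:[77/2,47] y:[42,103/2] z:[86/3,97/3] -> miss, prune
  N7 x:[71/2,41] y:[91/2,101/2] z:[32,109/3] -> miss, prune
  N9 x:[29,37] y:[65/2,43] z:[97/3,116/3] -> hit [65/2,37], descend [6, 8]
    N6 x:[29,35] y:[65/2,37] z:[97/3,107/3] -> hit [65/2,35] leaf, test {P9@t=34, P12(miss), P13(miss)}
    N8 x:[59/2,37] y:[35,43] z:[107/3,116/3] -> hit [107/3,37] leaf, test {P0(miss), P5@t=37, P8(miss)}

Summary -> nodes [0, 1, 5, 7, 9, 6, 8]; box-tests=7; leaf-entries=2; first=P9

== RESULT ==
7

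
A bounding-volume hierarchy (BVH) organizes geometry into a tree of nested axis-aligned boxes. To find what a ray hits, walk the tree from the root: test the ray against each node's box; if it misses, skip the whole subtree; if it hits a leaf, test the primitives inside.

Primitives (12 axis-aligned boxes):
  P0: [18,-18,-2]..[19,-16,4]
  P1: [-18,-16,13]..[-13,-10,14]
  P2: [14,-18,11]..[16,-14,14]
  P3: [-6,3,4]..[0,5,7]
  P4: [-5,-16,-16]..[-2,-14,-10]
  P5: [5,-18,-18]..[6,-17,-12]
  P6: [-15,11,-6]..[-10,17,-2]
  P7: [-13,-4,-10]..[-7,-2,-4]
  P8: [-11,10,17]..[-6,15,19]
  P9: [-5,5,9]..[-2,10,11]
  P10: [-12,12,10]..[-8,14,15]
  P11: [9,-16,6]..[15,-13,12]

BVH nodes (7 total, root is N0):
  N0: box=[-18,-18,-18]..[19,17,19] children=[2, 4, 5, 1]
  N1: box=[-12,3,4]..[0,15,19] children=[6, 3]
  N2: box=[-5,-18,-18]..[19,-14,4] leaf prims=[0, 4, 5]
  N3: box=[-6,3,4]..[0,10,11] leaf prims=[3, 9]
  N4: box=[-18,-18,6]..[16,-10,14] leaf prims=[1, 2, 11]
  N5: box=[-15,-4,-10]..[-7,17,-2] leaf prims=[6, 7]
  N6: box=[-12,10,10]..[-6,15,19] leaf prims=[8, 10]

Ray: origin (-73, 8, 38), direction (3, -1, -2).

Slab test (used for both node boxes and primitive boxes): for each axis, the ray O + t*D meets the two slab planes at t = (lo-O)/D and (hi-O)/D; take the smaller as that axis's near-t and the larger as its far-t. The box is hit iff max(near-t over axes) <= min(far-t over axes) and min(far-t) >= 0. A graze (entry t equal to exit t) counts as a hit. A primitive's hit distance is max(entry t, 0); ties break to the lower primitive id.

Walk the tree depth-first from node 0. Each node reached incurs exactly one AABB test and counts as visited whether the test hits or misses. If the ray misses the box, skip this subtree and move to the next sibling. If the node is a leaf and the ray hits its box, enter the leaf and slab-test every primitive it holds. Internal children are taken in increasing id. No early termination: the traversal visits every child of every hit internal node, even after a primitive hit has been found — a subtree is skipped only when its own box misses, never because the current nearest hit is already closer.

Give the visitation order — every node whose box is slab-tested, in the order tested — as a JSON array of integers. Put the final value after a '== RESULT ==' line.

Walk:
N0 x:[55/3,92/3] y:[-9,26] z:[19/2,28] -> hit [55/3,26], descend [1, 2, 4, 5]
  N1 x:[61/3,73/3] y:[-7,5] z:[19/2,17] -> miss, prune
  N2 x:[68/3,92/3] y:[22,26] z:[17,28] -> hit [68/3,26] leaf, test {P0(miss), P4(miss), P5@t=26}
  N4 x:[55/3,89/3] y:[18,26] z:[12,16] -> miss, prune
  N5 x:[58/3,22] y:[-9,12] z:[20,24] -> miss, prune

5 AABB tests over nodes [0, 1, 2, 4, 5]; 1 leaf entered; closest P5.

== RESULT ==
[0, 1, 2, 4, 5]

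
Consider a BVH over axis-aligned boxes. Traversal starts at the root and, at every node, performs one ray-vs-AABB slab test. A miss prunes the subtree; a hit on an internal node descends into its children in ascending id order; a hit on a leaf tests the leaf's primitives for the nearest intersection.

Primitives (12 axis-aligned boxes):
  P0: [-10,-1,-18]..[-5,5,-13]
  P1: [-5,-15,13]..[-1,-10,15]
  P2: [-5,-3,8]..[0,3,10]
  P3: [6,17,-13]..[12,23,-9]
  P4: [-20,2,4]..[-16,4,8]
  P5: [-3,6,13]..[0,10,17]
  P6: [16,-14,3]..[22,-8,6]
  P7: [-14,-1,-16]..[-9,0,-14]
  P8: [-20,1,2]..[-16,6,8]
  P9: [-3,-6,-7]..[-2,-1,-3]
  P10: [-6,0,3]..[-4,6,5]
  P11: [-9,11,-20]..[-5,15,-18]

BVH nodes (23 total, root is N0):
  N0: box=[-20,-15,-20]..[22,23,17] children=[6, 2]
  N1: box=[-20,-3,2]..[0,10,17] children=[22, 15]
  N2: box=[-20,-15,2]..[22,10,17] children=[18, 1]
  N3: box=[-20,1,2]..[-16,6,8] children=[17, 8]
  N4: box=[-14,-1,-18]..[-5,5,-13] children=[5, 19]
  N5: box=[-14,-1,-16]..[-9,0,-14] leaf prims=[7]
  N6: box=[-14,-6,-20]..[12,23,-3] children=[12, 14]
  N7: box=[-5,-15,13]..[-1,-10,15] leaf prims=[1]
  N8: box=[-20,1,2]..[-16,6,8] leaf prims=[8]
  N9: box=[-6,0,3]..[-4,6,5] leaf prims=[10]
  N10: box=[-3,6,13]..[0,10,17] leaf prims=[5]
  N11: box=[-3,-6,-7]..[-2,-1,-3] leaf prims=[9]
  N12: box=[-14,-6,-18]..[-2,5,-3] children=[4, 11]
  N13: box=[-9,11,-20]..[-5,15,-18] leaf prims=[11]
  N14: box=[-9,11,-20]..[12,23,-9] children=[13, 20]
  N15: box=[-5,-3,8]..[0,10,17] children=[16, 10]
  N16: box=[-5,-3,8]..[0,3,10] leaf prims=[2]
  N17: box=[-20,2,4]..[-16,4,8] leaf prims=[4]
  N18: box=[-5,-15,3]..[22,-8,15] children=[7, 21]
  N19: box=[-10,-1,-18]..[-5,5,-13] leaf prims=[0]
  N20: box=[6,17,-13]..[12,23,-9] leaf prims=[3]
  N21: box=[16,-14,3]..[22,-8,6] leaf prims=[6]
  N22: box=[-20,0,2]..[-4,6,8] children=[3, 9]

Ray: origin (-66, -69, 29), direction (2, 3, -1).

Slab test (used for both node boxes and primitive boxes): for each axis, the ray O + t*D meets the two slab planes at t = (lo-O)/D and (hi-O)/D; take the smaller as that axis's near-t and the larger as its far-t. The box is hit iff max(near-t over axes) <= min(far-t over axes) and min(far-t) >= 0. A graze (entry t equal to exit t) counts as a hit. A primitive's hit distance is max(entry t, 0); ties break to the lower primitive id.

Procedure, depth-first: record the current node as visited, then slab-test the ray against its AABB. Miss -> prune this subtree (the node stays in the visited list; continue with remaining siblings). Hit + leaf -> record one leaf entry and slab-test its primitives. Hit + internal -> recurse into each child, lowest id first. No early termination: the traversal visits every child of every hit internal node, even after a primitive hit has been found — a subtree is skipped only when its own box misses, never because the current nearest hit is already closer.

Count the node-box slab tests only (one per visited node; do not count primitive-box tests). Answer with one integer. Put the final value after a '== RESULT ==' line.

Trace the traversal:
N0 x:[23,44] y:[18,92/3] z:[12,49] -> hit [23,92/3], descend [2, 6]
  N2 x:[23,44] y:[18,79/3] z:[12,27] -> hit [23,79/3], descend [1, 18]
    N1 x:[23,33] y:[22,79/3] z:[12,27] -> hit [23,79/3], descend [15, 22]
      N15 x:[61/2,33] y:[22,79/3] z:[12,21] -> miss, prune
      N22 x:[23,31] y:[23,25] z:[21,27] -> hit [23,25], descend [3, 9]
        N3 x:[23,25] y:[70/3,25] z:[21,27] -> hit [70/3,25], descend [8, 17]
          N8 x:[23,25] y:[70/3,25] z:[21,27] -> hit [70/3,25] leaf, test {P8@t=70/3}
          N17 x:[23,25] y:[71/3,73/3] z:[21,25] -> hit [71/3,73/3] leaf, test {P4@t=71/3}
        N9 x:[30,31] y:[23,25] z:[24,26] -> miss, prune
    N18 x:[61/2,44] y:[18,61/3] z:[14,26] -> miss, prune
  N6 x:[26,39] y:[21,92/3] z:[32,49] -> miss, prune

Summary -> nodes [0, 2, 1, 15, 22, 3, 8, 17, 9, 18, 6]; box-tests=11; leaf-entries=2; first=P8

== RESULT ==
11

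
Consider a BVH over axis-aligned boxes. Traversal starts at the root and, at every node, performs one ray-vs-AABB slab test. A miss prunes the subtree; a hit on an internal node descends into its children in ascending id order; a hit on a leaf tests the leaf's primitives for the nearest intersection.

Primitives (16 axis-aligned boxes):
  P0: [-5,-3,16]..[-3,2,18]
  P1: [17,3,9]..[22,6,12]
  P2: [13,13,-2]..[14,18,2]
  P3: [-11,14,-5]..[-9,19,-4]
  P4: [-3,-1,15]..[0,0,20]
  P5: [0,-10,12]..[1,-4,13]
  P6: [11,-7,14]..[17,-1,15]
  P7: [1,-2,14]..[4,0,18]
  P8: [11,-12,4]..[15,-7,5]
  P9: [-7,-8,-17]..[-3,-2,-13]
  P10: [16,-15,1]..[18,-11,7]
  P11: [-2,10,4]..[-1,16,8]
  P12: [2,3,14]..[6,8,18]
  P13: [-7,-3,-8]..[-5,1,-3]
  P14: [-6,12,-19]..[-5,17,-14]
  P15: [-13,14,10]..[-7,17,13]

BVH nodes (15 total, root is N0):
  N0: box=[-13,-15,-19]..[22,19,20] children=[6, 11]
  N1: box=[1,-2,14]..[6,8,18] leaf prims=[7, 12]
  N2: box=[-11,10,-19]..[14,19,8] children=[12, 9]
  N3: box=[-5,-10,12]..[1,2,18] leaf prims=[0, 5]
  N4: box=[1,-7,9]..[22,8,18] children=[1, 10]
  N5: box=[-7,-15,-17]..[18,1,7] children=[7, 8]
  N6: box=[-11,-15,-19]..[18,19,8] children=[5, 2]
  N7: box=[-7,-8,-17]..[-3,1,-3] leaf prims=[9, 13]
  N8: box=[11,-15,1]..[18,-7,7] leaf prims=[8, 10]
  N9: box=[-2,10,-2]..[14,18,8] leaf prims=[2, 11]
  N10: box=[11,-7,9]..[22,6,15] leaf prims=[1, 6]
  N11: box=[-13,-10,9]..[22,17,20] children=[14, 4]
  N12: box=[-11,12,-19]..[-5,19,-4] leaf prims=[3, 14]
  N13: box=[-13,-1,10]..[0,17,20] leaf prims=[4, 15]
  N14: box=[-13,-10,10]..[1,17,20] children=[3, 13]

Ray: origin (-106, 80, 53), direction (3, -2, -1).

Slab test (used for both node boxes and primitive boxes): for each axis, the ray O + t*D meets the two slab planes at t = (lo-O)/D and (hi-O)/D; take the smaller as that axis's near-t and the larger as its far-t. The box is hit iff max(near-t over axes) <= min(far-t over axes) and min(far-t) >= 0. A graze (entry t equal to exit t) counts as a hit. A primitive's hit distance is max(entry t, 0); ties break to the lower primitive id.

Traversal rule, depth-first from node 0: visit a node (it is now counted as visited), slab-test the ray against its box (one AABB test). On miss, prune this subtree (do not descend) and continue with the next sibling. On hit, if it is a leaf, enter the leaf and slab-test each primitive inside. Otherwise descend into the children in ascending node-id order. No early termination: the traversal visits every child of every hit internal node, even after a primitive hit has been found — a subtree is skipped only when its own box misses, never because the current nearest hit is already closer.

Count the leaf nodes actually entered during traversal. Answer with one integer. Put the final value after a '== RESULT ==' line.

Walk:
N0 x:[31,128/3] y:[61/2,95/2] z:[33,72] -> hit [33,128/3], descend [6, 11]
  N6 x:[95/3,124/3] y:[61/2,95/2] z:[45,72] -> miss, prune
  N11 x:[31,128/3] y:[63/2,45] z:[33,44] -> hit [33,128/3], descend [4, 14]
    N4 x:[107/3,128/3] y:[36,87/2] z:[35,44] -> hit [36,128/3], descend [1, 10]
      N1 x:[107/3,112/3] y:[36,41] z:[35,39] -> hit [36,112/3] leaf, test {P7(miss), P12@t=36}
      N10 x:[39,128/3] y:[37,87/2] z:[38,44] -> hit [39,128/3] leaf, test {P1(miss), P6(miss)}
    N14 x:[31,107/3] y:[63/2,45] z:[33,43] -> hit [33,107/3], descend [3, 13]
      N3 x:[101/3,107/3] y:[39,45] z:[35,41] -> miss, prune
      N13 x:[31,106/3] y:[63/2,81/2] z:[33,43] -> hit [33,106/3] leaf, test {P4(miss), P15(miss)}

Visited [0, 6, 11, 4, 1, 10, 14, 3, 13]. Tests: 9 box, 3 leaf. Nearest: P12.

== RESULT ==
3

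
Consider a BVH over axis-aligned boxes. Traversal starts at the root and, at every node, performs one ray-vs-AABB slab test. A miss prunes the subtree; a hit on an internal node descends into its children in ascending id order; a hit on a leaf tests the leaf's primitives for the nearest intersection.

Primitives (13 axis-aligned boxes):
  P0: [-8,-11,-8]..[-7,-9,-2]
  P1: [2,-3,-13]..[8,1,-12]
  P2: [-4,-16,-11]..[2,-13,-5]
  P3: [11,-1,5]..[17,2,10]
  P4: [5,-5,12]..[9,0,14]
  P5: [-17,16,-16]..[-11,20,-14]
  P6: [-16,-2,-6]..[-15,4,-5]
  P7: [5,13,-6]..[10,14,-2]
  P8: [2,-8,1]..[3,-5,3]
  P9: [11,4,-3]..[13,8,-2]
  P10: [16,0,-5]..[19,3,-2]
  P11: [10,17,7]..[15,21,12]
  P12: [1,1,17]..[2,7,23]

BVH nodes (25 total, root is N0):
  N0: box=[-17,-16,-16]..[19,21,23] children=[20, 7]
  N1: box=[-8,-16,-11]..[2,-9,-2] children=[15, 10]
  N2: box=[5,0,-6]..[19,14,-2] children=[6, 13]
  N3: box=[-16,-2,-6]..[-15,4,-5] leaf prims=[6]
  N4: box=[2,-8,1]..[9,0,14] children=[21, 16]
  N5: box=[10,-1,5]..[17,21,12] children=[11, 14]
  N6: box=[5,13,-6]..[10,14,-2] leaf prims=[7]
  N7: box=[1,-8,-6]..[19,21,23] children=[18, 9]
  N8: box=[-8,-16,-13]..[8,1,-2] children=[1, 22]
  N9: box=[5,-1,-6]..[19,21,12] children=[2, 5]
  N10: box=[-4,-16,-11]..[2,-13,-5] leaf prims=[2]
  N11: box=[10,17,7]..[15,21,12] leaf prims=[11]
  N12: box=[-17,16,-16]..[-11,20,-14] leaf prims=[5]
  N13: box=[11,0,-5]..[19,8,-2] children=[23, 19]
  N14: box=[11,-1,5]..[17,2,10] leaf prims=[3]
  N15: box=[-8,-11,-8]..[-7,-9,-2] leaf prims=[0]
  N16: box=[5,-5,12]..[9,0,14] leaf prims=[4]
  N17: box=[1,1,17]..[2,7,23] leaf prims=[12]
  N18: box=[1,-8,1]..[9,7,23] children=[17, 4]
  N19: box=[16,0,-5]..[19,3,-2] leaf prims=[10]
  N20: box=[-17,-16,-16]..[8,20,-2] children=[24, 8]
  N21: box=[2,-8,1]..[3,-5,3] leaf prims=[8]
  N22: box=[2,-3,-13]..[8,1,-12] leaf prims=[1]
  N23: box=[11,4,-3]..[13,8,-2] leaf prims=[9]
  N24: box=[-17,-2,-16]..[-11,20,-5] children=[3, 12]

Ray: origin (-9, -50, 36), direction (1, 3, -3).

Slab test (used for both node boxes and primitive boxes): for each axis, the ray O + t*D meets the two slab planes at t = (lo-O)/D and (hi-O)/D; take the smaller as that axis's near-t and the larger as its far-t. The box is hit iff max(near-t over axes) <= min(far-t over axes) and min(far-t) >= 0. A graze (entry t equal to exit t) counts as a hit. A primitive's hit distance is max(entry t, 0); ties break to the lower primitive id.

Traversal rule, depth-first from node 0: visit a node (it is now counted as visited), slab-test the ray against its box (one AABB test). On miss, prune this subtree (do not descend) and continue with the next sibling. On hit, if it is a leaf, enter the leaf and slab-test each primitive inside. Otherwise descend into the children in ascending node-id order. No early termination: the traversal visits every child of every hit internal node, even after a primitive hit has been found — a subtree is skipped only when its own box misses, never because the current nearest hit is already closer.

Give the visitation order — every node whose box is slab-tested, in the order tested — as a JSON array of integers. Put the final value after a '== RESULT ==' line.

Trace the traversal:
N0 x:[-8,28] y:[34/3,71/3] z:[13/3,52/3] -> hit [34/3,52/3], descend [7, 20]
  N7 x:[10,28] y:[14,71/3] z:[13/3,14] -> hit [14,14], descend [9, 18]
    N9 x:[14,28] y:[49/3,71/3] z:[8,14] -> miss, prune
    N18 x:[10,18] y:[14,19] z:[13/3,35/3] -> miss, prune
  N20 x:[-8,17] y:[34/3,70/3] z:[38/3,52/3] -> hit [38/3,17], descend [8, 24]
    N8 x:[1,17] y:[34/3,17] z:[38/3,49/3] -> hit [38/3,49/3], descend [1, 22]
      N1 x:[1,11] y:[34/3,41/3] z:[38/3,47/3] -> miss, prune
      N22 x:[11,17] y:[47/3,17] z:[16,49/3] -> hit [16,49/3] leaf, test {P1@t=16}
    N24 x:[-8,-2] y:[16,70/3] z:[41/3,52/3] -> miss, prune

Summary -> nodes [0, 7, 9, 18, 20, 8, 1, 22, 24]; box-tests=9; leaf-entries=1; first=P1

== RESULT ==
[0, 7, 9, 18, 20, 8, 1, 22, 24]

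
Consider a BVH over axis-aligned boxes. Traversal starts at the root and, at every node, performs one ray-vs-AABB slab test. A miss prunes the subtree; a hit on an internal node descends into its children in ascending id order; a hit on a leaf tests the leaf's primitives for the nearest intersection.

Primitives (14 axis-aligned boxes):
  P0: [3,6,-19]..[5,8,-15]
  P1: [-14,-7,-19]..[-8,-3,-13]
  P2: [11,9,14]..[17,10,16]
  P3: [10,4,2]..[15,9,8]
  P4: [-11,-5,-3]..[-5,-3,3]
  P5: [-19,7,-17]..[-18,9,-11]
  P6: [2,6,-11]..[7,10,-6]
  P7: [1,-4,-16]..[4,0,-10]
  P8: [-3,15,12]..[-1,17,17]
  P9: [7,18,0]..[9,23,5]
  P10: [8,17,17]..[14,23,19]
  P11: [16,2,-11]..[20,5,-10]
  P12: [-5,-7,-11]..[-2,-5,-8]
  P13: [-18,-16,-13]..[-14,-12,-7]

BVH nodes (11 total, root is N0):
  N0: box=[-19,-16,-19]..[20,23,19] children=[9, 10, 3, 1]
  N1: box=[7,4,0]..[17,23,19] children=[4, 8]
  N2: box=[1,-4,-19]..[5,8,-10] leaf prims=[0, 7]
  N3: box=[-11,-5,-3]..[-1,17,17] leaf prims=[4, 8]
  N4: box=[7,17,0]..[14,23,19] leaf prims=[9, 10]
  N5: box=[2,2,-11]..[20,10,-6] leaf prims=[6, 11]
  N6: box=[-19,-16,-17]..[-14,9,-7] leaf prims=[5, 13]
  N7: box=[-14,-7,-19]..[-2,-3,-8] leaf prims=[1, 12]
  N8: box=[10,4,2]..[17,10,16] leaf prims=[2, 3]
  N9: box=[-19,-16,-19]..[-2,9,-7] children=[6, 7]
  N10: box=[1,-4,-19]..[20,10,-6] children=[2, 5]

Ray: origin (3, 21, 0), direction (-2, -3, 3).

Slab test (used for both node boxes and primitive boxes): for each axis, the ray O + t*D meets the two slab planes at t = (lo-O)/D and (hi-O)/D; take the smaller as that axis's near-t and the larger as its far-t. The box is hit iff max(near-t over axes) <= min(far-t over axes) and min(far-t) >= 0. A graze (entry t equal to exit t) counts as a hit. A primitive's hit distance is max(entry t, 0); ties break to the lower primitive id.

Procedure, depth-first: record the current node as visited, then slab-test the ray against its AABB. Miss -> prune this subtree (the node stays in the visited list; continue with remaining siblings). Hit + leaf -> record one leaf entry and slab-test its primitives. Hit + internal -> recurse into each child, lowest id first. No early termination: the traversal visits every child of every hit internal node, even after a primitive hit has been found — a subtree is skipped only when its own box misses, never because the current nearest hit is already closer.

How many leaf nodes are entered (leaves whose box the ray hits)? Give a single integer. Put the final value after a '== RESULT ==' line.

Walk:
N0 x:[-17/2,11] y:[-2/3,37/3] z:[-19/3,19/3] -> hit [-2/3,19/3], descend [1, 3, 9, 10]
  N1 x:[-7,-2] y:[-2/3,17/3] z:[0,19/3] -> miss, prune
  N3 x:[2,7] y:[4/3,26/3] z:[-1,17/3] -> hit [2,17/3] leaf, test {P4(miss), P8(miss)}
  N9 x:[5/2,11] y:[4,37/3] z:[-19/3,-7/3] -> miss, prune
  N10 x:[-17/2,1] y:[11/3,25/3] z:[-19/3,-2] -> miss, prune

Visited [0, 1, 3, 9, 10]. Tests: 5 box, 1 leaf. Nearest: miss.

== RESULT ==
1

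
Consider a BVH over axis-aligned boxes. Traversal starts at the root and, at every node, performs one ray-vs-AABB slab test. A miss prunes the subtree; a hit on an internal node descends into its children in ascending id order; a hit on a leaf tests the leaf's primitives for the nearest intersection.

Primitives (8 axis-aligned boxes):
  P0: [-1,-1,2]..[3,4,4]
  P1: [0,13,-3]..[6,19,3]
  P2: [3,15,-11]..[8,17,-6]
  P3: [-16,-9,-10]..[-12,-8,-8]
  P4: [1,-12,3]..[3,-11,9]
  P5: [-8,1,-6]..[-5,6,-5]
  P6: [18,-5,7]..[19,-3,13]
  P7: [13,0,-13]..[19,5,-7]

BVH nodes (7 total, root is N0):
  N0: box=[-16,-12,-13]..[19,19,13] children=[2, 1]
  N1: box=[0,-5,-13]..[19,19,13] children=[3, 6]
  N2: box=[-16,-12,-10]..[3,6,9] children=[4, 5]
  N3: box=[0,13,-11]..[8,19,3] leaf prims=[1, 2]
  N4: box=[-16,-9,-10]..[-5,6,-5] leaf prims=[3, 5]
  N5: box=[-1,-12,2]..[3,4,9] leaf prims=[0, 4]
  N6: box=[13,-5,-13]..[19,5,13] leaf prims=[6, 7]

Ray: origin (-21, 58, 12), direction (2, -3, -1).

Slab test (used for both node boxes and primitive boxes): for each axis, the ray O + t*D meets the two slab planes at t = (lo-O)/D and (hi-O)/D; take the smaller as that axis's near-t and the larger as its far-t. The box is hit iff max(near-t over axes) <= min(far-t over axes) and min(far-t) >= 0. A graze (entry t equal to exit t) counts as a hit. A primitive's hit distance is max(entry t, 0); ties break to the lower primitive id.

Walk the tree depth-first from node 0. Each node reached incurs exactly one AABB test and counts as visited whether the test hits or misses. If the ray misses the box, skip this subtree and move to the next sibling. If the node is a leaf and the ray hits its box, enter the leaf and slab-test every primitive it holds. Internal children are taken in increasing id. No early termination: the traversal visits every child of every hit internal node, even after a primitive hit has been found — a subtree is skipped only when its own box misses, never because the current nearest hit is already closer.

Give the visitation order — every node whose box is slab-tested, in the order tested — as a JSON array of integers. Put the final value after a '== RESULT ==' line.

Walk:
N0 x:[5/2,20] y:[13,70/3] z:[-1,25] -> hit [13,20], descend [1, 2]
  N1 x:[21/2,20] y:[13,21] z:[-1,25] -> hit [13,20], descend [3, 6]
    N3 x:[21/2,29/2] y:[13,15] z:[9,23] -> hit [13,29/2] leaf, test {P1@t=13, P2(miss)}
    N6 x:[17,20] y:[53/3,21] z:[-1,25] -> hit [53/3,20] leaf, test {P6(miss), P7@t=19}
  N2 x:[5/2,12] y:[52/3,70/3] z:[3,22] -> miss, prune

order=[0, 1, 3, 6, 2]  |boxes|=5  |leaves|=2  hit=P1

== RESULT ==
[0, 1, 3, 6, 2]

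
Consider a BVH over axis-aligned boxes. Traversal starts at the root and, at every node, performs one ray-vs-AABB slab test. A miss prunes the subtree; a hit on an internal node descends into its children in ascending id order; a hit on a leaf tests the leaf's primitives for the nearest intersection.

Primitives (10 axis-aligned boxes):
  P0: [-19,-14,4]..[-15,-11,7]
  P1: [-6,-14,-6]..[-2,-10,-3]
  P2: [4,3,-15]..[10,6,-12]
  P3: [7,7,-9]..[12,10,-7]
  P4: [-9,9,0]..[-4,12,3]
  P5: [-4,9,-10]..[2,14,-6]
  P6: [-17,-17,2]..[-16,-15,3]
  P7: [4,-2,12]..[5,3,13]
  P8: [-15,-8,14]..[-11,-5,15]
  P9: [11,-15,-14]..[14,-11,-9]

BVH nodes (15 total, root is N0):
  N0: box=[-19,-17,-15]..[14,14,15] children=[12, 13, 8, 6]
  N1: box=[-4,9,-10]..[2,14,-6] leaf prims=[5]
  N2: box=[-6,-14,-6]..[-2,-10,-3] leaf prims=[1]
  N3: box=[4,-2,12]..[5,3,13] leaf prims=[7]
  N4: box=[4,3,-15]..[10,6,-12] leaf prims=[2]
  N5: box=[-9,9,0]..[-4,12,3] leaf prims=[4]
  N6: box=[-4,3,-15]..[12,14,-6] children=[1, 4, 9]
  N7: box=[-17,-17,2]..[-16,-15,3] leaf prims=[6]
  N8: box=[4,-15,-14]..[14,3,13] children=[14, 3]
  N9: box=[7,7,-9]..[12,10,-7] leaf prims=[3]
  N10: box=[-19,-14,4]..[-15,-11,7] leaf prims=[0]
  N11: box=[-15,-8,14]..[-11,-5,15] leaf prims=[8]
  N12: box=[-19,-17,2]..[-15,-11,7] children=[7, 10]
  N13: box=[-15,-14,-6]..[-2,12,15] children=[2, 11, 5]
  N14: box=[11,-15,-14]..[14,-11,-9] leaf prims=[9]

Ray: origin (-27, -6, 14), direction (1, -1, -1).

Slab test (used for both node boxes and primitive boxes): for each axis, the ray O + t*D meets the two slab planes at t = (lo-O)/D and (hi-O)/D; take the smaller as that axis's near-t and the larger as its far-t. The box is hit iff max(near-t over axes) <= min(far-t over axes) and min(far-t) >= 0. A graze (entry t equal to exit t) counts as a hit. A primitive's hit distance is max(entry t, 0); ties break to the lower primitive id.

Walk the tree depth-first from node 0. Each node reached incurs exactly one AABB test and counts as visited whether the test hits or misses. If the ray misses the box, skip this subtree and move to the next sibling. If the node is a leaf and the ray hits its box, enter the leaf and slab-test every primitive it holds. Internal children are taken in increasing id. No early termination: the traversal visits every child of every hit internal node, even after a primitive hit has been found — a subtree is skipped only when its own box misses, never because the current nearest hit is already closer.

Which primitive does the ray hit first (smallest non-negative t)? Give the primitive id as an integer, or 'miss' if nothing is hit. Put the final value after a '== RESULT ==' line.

Traverse from the root:
N0 x:[8,41] y:[-20,11] z:[-1,29] -> hit [8,11], descend [6, 8, 12, 13]
  N6 x:[23,39] y:[-20,-9] z:[20,29] -> miss, prune
  N8 x:[31,41] y:[-9,9] z:[1,28] -> miss, prune
  N12 x:[8,12] y:[5,11] z:[7,12] -> hit [8,11], descend [7, 10]
    N7 x:[10,11] y:[9,11] z:[11,12] -> hit [11,11] leaf, test {P6@t=11}
    N10 x:[8,12] y:[5,8] z:[7,10] -> hit [8,8] leaf, test {P0@t=8}
  N13 x:[12,25] y:[-18,8] z:[-1,20] -> miss, prune

order=[0, 6, 8, 12, 7, 10, 13]  |boxes|=7  |leaves|=2  hit=P0

== RESULT ==
0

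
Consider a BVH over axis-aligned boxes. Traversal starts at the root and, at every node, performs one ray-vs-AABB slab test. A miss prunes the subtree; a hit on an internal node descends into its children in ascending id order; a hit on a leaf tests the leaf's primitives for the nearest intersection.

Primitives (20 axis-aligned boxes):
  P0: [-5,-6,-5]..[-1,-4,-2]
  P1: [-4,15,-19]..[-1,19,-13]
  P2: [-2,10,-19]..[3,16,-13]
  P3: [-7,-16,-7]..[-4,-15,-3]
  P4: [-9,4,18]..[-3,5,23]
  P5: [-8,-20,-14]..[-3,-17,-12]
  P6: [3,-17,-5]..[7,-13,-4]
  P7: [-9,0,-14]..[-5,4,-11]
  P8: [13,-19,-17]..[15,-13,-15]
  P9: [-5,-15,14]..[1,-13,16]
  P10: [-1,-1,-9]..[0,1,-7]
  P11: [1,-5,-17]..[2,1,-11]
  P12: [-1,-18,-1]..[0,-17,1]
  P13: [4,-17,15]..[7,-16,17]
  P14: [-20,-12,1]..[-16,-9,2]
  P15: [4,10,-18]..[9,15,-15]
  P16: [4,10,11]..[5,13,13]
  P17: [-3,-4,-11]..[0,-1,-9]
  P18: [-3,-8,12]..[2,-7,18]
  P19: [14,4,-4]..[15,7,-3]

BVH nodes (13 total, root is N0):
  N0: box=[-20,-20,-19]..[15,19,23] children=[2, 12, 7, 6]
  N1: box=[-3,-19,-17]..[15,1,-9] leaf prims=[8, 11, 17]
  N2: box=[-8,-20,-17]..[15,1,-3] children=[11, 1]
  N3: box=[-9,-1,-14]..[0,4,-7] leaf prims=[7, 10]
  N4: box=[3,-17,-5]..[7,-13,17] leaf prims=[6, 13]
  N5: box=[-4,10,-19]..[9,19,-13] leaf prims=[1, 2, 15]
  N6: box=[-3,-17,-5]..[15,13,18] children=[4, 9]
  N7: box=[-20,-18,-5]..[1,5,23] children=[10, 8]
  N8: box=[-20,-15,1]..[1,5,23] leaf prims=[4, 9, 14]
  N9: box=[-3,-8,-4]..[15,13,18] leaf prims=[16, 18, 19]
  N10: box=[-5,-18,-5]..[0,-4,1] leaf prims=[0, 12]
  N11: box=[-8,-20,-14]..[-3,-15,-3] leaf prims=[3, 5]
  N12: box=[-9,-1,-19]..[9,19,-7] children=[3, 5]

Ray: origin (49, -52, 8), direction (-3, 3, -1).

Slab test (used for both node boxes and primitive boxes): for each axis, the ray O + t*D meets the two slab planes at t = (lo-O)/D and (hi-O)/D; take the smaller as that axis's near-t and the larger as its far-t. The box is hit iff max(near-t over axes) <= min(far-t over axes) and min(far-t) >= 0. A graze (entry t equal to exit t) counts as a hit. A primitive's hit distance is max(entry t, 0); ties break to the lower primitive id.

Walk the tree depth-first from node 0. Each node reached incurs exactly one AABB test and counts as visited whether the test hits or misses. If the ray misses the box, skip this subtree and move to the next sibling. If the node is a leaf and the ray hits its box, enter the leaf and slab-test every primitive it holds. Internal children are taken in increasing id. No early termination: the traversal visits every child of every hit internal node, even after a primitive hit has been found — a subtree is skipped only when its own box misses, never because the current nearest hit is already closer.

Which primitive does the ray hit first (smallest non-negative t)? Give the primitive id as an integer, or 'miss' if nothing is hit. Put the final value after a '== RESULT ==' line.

Trace the traversal:
N0 x:[34/3,23] y:[32/3,71/3] z:[-15,27] -> hit [34/3,23], descend [2, 6, 7, 12]
  N2 x:[34/3,19] y:[32/3,53/3] z:[11,25] -> hit [34/3,53/3], descend [1, 11]
    N1 x:[34/3,52/3] y:[11,53/3] z:[17,25] -> hit [17,52/3] leaf, test {P8(miss), P11(miss), P17@t=17}
    N11 x:[52/3,19] y:[32/3,37/3] z:[11,22] -> miss, prune
  N6 x:[34/3,52/3] y:[35/3,65/3] z:[-10,13] -> hit [35/3,13], descend [4, 9]
    N4 x:[14,46/3] y:[35/3,13] z:[-9,13] -> miss, prune
    N9 x:[34/3,52/3] y:[44/3,65/3] z:[-10,12] -> miss, prune
  N7 x:[16,23] y:[34/3,19] z:[-15,13] -> miss, prune
  N12 x:[40/3,58/3] y:[17,71/3] z:[15,27] -> hit [17,58/3], descend [3, 5]
    N3 x:[49/3,58/3] y:[17,56/3] z:[15,22] -> hit [17,56/3] leaf, test {P7(miss), P10(miss)}
    N5 x:[40/3,53/3] y:[62/3,71/3] z:[21,27] -> miss, prune

11 AABB tests over nodes [0, 2, 1, 11, 6, 4, 9, 7, 12, 3, 5]; 2 leaves entered; closest P17.

== RESULT ==
17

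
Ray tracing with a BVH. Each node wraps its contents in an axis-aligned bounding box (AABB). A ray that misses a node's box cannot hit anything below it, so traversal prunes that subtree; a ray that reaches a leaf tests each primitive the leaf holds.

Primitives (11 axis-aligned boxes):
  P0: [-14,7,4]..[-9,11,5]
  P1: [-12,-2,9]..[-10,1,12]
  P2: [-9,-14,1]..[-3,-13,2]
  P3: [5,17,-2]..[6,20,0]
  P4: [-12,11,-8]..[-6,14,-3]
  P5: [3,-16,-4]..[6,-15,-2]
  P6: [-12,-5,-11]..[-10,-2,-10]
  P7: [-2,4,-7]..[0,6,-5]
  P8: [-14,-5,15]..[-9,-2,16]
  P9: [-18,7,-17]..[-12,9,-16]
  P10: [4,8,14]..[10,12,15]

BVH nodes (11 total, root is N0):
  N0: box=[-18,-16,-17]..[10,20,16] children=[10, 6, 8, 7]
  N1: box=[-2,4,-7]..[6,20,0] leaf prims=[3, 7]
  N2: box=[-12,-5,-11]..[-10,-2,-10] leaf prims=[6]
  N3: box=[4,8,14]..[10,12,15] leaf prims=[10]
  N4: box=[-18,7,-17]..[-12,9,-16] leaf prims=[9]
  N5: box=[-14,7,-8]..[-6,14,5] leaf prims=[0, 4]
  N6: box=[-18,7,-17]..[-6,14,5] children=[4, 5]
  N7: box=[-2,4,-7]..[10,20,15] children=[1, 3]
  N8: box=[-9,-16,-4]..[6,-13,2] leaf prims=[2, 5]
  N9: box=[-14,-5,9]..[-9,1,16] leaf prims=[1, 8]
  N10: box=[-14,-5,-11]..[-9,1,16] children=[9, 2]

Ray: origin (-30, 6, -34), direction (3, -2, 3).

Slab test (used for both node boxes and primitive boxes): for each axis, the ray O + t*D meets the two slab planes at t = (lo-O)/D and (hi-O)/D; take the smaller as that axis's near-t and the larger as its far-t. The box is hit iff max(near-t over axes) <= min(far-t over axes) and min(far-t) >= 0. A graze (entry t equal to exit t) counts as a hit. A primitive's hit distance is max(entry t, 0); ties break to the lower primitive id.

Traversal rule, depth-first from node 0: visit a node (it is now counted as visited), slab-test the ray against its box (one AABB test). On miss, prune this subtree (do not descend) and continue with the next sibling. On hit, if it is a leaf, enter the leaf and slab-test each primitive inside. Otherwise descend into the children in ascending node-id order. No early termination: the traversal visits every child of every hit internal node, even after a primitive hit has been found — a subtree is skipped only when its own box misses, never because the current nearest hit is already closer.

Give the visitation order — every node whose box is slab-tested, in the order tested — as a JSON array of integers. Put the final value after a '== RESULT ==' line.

Traverse from the root:
N0 x:[4,40/3] y:[-7,11] z:[17/3,50/3] -> hit [17/3,11], descend [6, 7, 8, 10]
  N6 x:[4,8] y:[-4,-1/2] z:[17/3,13] -> miss, prune
  N7 x:[28/3,40/3] y:[-7,1] z:[9,49/3] -> miss, prune
  N8 x:[7,12] y:[19/2,11] z:[10,12] -> hit [10,11] leaf, test {P2(miss), P5(miss)}
  N10 x:[16/3,7] y:[5/2,11/2] z:[23/3,50/3] -> miss, prune

order=[0, 6, 7, 8, 10]  |boxes|=5  |leaves|=1  hit=miss

== RESULT ==
[0, 6, 7, 8, 10]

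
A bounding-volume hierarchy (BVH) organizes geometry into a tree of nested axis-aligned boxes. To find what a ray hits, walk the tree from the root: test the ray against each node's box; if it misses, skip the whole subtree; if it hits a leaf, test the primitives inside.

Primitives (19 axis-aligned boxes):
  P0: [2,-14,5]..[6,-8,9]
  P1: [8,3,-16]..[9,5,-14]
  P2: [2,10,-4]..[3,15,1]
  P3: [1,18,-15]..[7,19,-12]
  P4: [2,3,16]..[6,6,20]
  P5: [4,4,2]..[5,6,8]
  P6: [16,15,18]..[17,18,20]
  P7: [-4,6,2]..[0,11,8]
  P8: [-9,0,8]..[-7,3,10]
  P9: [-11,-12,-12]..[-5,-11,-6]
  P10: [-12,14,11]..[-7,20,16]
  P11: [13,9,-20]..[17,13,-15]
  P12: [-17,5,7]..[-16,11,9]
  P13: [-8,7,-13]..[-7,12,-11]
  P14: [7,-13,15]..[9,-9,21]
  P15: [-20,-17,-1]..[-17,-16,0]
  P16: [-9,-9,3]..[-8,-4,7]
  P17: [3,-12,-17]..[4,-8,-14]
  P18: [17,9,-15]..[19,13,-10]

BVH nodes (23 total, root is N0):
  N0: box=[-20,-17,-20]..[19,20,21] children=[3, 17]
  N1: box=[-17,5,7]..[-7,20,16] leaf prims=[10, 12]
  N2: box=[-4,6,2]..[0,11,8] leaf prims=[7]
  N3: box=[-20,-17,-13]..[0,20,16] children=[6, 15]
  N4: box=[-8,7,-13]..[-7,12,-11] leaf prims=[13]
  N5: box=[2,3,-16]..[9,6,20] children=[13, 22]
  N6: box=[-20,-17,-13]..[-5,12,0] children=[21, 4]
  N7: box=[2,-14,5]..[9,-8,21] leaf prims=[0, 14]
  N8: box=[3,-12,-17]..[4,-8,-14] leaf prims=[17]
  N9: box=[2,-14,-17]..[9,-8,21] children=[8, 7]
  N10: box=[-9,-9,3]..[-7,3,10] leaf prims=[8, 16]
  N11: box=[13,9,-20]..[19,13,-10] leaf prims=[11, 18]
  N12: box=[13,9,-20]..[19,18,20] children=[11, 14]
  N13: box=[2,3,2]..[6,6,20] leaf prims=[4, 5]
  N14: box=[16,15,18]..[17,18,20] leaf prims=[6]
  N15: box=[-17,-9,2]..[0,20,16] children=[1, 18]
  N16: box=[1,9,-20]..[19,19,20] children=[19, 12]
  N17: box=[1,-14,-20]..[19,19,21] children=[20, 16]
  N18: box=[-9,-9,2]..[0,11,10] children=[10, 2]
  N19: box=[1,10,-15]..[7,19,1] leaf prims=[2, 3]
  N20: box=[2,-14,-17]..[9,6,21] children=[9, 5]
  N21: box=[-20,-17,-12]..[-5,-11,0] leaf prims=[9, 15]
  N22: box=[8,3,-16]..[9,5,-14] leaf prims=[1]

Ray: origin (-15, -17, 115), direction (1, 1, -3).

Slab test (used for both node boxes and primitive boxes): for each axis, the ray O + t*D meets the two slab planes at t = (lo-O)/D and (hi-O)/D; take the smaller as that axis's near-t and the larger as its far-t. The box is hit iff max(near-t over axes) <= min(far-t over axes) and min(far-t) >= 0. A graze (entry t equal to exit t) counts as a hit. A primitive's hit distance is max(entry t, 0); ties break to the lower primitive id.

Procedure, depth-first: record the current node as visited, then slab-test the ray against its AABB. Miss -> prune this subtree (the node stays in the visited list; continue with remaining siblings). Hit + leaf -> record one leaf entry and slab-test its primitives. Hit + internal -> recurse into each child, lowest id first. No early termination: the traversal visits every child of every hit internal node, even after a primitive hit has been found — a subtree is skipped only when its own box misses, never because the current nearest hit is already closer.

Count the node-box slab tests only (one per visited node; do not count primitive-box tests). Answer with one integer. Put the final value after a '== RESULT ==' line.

Traverse from the root:
N0 x:[-5,34] y:[0,37] z:[94/3,45] -> hit [94/3,34], descend [3, 17]
  N3 x:[-5,15] y:[0,37] z:[33,128/3] -> miss, prune
  N17 x:[16,34] y:[3,36] z:[94/3,45] -> hit [94/3,34], descend [16, 20]
    N16 x:[16,34] y:[26,36] z:[95/3,45] -> hit [95/3,34], descend [12, 19]
      N12 x:[28,34] y:[26,35] z:[95/3,45] -> hit [95/3,34], descend [11, 14]
        N11 x:[28,34] y:[26,30] z:[125/3,45] -> miss, prune
        N14 x:[31,32] y:[32,35] z:[95/3,97/3] -> hit [32,32] leaf, test {P6@t=32}
      N19 x:[16,22] y:[27,36] z:[38,130/3] -> miss, prune
    N20 x:[17,24] y:[3,23] z:[94/3,44] -> miss, prune

Visited [0, 3, 17, 16, 12, 11, 14, 19, 20]. Tests: 9 box, 1 leaf. Nearest: P6.

== RESULT ==
9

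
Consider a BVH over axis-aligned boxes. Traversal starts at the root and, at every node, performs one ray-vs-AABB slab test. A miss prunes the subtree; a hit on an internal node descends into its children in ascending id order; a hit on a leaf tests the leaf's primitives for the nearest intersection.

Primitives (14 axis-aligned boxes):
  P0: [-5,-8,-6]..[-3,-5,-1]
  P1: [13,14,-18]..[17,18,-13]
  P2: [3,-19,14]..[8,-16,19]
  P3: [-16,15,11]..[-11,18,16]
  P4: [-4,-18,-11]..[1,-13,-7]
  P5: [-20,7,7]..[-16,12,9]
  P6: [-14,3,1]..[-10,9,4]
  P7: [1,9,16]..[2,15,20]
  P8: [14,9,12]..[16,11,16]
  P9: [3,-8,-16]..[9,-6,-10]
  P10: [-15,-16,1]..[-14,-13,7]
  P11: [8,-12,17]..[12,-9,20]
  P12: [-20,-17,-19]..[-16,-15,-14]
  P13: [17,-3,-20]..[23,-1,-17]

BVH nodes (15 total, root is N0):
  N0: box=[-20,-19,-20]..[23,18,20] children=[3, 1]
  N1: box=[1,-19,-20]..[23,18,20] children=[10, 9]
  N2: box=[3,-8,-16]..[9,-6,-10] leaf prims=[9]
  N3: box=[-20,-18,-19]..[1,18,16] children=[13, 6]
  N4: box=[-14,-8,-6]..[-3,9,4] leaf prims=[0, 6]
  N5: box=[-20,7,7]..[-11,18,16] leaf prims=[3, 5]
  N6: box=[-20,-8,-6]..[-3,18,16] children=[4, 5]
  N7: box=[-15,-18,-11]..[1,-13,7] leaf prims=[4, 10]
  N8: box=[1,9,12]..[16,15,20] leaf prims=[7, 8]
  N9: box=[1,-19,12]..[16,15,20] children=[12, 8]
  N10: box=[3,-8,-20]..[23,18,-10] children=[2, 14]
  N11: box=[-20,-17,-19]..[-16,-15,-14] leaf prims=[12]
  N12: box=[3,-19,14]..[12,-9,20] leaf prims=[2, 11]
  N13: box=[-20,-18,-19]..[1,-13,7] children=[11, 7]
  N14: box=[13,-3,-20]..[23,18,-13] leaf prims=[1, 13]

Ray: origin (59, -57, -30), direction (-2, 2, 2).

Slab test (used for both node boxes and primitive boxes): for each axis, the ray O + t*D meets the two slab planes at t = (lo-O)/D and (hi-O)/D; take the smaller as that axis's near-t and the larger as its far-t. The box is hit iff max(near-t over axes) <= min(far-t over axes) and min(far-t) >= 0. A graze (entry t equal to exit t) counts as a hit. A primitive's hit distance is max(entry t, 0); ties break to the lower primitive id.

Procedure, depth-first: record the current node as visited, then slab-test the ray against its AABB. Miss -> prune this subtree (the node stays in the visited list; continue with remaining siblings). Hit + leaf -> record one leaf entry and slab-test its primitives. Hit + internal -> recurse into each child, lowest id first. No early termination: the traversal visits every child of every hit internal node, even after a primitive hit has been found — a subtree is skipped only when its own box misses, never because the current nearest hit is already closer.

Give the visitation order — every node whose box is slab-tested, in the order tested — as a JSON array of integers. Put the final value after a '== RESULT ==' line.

Traverse from the root:
N0 x:[18,79/2] y:[19,75/2] z:[5,25] -> hit [19,25], descend [1, 3]
  N1 x:[18,29] y:[19,75/2] z:[5,25] -> hit [19,25], descend [9, 10]
    N9 x:[43/2,29] y:[19,36] z:[21,25] -> hit [43/2,25], descend [8, 12]
      N8 x:[43/2,29] y:[33,36] z:[21,25] -> miss, prune
      N12 x:[47/2,28] y:[19,24] z:[22,25] -> hit [47/2,24] leaf, test {P2(miss), P11@t=47/2}
    N10 x:[18,28] y:[49/2,75/2] z:[5,10] -> miss, prune
  N3 x:[29,79/2] y:[39/2,75/2] z:[11/2,23] -> miss, prune

7 AABB tests over nodes [0, 1, 9, 8, 12, 10, 3]; 1 leaf entered; closest P11.

== RESULT ==
[0, 1, 9, 8, 12, 10, 3]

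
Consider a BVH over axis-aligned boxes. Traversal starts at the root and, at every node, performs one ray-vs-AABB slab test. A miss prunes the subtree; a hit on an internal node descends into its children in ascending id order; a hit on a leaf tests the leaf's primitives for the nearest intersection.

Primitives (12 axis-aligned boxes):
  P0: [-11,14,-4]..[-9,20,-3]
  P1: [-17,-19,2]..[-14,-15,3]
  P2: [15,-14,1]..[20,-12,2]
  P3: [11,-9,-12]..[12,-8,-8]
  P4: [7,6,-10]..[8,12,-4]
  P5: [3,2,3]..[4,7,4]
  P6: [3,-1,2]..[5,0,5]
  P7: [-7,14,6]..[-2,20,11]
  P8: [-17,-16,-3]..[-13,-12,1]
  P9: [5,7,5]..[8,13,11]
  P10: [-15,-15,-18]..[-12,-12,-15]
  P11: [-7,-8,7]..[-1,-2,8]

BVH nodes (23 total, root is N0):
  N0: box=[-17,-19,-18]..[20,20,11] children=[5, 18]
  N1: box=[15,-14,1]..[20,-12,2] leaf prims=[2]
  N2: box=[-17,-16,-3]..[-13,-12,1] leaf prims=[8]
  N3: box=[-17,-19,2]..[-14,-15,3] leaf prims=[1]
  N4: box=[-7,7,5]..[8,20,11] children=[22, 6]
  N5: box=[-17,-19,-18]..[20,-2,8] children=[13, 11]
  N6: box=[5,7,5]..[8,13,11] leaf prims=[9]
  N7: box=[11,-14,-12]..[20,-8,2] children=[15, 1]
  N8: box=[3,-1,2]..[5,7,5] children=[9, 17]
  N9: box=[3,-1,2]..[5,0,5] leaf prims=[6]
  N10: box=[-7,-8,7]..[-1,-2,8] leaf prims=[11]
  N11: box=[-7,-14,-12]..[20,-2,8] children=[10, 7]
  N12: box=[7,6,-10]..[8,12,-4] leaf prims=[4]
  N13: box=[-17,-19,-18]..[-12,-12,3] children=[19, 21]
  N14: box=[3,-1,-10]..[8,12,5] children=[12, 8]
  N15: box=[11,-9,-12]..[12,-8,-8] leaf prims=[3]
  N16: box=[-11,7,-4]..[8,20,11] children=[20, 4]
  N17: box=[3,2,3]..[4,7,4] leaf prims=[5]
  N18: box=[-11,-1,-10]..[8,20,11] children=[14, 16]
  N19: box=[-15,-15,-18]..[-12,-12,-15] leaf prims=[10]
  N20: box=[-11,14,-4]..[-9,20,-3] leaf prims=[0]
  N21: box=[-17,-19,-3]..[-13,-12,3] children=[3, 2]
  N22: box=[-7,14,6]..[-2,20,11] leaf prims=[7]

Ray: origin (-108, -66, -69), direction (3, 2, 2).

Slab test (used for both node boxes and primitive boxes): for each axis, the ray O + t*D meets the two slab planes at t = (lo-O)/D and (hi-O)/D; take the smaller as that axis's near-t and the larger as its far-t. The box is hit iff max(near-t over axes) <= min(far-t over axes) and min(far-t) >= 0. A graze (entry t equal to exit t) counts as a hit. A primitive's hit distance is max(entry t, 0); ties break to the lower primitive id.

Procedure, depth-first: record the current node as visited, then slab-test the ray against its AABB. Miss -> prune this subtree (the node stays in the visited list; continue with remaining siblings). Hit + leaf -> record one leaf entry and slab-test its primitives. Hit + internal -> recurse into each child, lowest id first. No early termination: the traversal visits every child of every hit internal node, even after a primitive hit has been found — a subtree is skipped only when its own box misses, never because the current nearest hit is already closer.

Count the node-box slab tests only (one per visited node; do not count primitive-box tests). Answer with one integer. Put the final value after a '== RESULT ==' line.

Traverse from the root:
N0 x:[91/3,128/3] y:[47/2,43] z:[51/2,40] -> hit [91/3,40], descend [5, 18]
  N5 x:[91/3,128/3] y:[47/2,32] z:[51/2,77/2] -> hit [91/3,32], descend [11, 13]
    N11 x:[101/3,128/3] y:[26,32] z:[57/2,77/2] -> miss, prune
    N13 x:[91/3,32] y:[47/2,27] z:[51/2,36] -> miss, prune
  N18 x:[97/3,116/3] y:[65/2,43] z:[59/2,40] -> hit [65/2,116/3], descend [14, 16]
    N14 x:[37,116/3] y:[65/2,39] z:[59/2,37] -> hit [37,37], descend [8, 12]
      N8 x:[37,113/3] y:[65/2,73/2] z:[71/2,37] -> miss, prune
      N12 x:[115/3,116/3] y:[36,39] z:[59/2,65/2] -> miss, prune
    N16 x:[97/3,116/3] y:[73/2,43] z:[65/2,40] -> hit [73/2,116/3], descend [4, 20]
      N4 x:[101/3,116/3] y:[73/2,43] z:[37,40] -> hit [37,116/3], descend [6, 22]
        N6 x:[113/3,116/3] y:[73/2,79/2] z:[37,40] -> hit [113/3,116/3] leaf, test {P9@t=113/3}
        N22 x:[101/3,106/3] y:[40,43] z:[75/2,40] -> miss, prune
      N20 x:[97/3,33] y:[40,43] z:[65/2,33] -> miss, prune

order=[0, 5, 11, 13, 18, 14, 8, 12, 16, 4, 6, 22, 20]  |boxes|=13  |leaves|=1  hit=P9

== RESULT ==
13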